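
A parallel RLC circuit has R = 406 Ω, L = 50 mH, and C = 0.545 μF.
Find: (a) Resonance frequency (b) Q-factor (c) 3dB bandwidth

Step 1 — Resonance: ω₀ = 1/√(LC) = 1/√(0.05·5.45e-07) = 6058 rad/s.
Step 2 — f₀ = ω₀/(2π) = 964.1 Hz.
Step 3 — Parallel Q: Q = R/(ω₀L) = 406/(6058·0.05) = 1.34.
Step 4 — Bandwidth: Δω = ω₀/Q = 4519 rad/s; BW = Δω/(2π) = 719.3 Hz.

(a) f₀ = 964.1 Hz  (b) Q = 1.34  (c) BW = 719.3 Hz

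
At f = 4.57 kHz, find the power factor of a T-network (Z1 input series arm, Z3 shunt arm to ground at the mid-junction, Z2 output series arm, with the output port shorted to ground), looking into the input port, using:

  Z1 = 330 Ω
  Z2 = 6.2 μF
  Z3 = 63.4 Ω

Step 1 — Angular frequency: ω = 2π·f = 2π·4570 = 2.871e+04 rad/s.
Step 2 — Component impedances:
  Z1: Z = R = 330 Ω
  Z2: Z = 1/(jωC) = -j/(ω·C) = 0 - j5.617 Ω
  Z3: Z = R = 63.4 Ω
Step 3 — With the output port shorted to ground, the output series arm Z2 runs from the junction to ground; the shunt arm Z3 also runs from the junction to ground. They appear in parallel: Z3 || Z2 = 0.4938 - j5.573 Ω.
Step 4 — Series with input arm Z1: Z_in = Z1 + (Z3 || Z2) = 330.5 - j5.573 Ω = 330.5∠-1.0° Ω.
Step 5 — Power factor: PF = cos(φ) = Re(Z)/|Z| = 330.494/330.541 = 0.9999.
Step 6 — Type: Im(Z) = -5.573 ⇒ leading (phase φ = -1.0°).

PF = 0.9999 (leading, φ = -1.0°)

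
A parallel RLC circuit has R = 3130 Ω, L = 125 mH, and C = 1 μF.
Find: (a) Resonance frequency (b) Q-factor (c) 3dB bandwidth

Step 1 — Resonance: ω₀ = 1/√(LC) = 1/√(0.125·1e-06) = 2828 rad/s.
Step 2 — f₀ = ω₀/(2π) = 450.2 Hz.
Step 3 — Parallel Q: Q = R/(ω₀L) = 3130/(2828·0.125) = 8.853.
Step 4 — Bandwidth: Δω = ω₀/Q = 319.5 rad/s; BW = Δω/(2π) = 50.85 Hz.

(a) f₀ = 450.2 Hz  (b) Q = 8.853  (c) BW = 50.85 Hz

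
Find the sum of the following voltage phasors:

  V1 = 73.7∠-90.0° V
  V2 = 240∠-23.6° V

Step 1 — Convert each phasor to rectangular form:
  V1 = 73.7·(cos(-90.0°) + j·sin(-90.0°)) = 0 - j73.7 V
  V2 = 240·(cos(-23.6°) + j·sin(-23.6°)) = 219.9 - j96.08 V
Step 2 — Sum components: V_total = 219.9 - j169.8 V.
Step 3 — Convert to polar: |V_total| = 277.8 V, ∠V_total = -37.7°.

V_total = 277.8∠-37.7° V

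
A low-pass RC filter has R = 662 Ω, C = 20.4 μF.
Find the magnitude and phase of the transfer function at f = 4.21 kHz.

Step 1 — Angular frequency: ω = 2π·4210 = 2.645e+04 rad/s.
Step 2 — Transfer function: H(jω) = 1/(1 + jωRC).
Step 3 — Denominator: 1 + jωRC = 1 + j·2.645e+04·662·2.04e-05 = 1 + j357.2.
Step 4 — H = 7.836e-06 - j0.002799.
Step 5 — Magnitude: |H| = 0.002799 (-51.1 dB); phase: φ = -89.8°.

|H| = 0.002799 (-51.1 dB), φ = -89.8°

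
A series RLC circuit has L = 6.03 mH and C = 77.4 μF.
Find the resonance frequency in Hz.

Step 1 — Resonance condition Im(Z)=0 gives ω₀ = 1/√(LC).
Step 2 — ω₀ = 1/√(0.00603·7.74e-05) = 1464 rad/s.
Step 3 — f₀ = ω₀/(2π) = 233 Hz.

f₀ = 233 Hz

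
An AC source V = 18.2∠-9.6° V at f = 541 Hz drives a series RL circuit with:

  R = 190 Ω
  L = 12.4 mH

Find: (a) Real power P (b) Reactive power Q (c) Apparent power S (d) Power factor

Step 1 — Angular frequency: ω = 2π·f = 2π·541 = 3399 rad/s.
Step 2 — Component impedances:
  R: Z = R = 190 Ω
  L: Z = jωL = j·3399·0.0124 = 0 + j42.15 Ω
Step 3 — Series combination: Z_total = R + L = 190 + j42.15 Ω = 194.6∠12.5° Ω.
Step 4 — Source phasor: V = 18.2∠-9.6° V = 17.95 - j3.035 V.
Step 5 — Current: I = V / Z = 0.08664 - j0.0352 A = 0.09352∠-22.1° A.
Step 6 — Complex power: S = V·I* = 1.662 + j0.3686 VA.
Step 7 — Real power: P = Re(S) = 1.662 W.
Step 8 — Reactive power: Q = Im(S) = 0.3686 VAR.
Step 9 — Apparent power: |S| = 1.702 VA.
Step 10 — Power factor: PF = P/|S| = 0.9763 (lagging).

(a) P = 1.662 W  (b) Q = 0.3686 VAR  (c) S = 1.702 VA  (d) PF = 0.9763 (lagging)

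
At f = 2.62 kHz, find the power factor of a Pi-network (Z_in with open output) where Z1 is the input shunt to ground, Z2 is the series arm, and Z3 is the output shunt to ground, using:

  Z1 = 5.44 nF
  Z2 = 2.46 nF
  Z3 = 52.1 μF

Step 1 — Angular frequency: ω = 2π·f = 2π·2620 = 1.646e+04 rad/s.
Step 2 — Component impedances:
  Z1: Z = 1/(jωC) = -j/(ω·C) = 0 - j1.117e+04 Ω
  Z2: Z = 1/(jωC) = -j/(ω·C) = 0 - j2.469e+04 Ω
  Z3: Z = 1/(jωC) = -j/(ω·C) = 0 - j1.166 Ω
Step 3 — With open output, the series arm Z2 and the output shunt Z3 appear in series to ground: Z2 + Z3 = 0 - j2.469e+04 Ω.
Step 4 — Parallel with input shunt Z1: Z_in = Z1 || (Z2 + Z3) = 0 - j7690 Ω = 7690∠-90.0° Ω.
Step 5 — Power factor: PF = cos(φ) = Re(Z)/|Z| = 0/7690 = 0.
Step 6 — Type: Im(Z) = -7690 ⇒ leading (phase φ = -90.0°).

PF = 0 (leading, φ = -90.0°)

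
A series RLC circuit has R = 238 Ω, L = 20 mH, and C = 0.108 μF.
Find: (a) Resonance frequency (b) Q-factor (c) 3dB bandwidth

Step 1 — Resonance condition Im(Z)=0 gives ω₀ = 1/√(LC).
Step 2 — ω₀ = 1/√(0.02·1.08e-07) = 2.152e+04 rad/s.
Step 3 — f₀ = ω₀/(2π) = 3424 Hz.
Step 4 — Series Q: Q = ω₀L/R = 2.152e+04·0.02/238 = 1.808.
Step 5 — 3dB bandwidth: Δω = ω₀/Q = 1.19e+04 rad/s; BW = Δω/(2π) = 1894 Hz.

(a) f₀ = 3424 Hz  (b) Q = 1.808  (c) BW = 1894 Hz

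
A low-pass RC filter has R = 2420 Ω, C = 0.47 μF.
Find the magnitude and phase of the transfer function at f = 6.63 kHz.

Step 1 — Angular frequency: ω = 2π·6630 = 4.166e+04 rad/s.
Step 2 — Transfer function: H(jω) = 1/(1 + jωRC).
Step 3 — Denominator: 1 + jωRC = 1 + j·4.166e+04·2420·4.7e-07 = 1 + j47.38.
Step 4 — H = 0.0004452 - j0.0211.
Step 5 — Magnitude: |H| = 0.0211 (-33.5 dB); phase: φ = -88.8°.

|H| = 0.0211 (-33.5 dB), φ = -88.8°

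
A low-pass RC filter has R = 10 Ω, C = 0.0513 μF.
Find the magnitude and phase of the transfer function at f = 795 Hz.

Step 1 — Angular frequency: ω = 2π·795 = 4995 rad/s.
Step 2 — Transfer function: H(jω) = 1/(1 + jωRC).
Step 3 — Denominator: 1 + jωRC = 1 + j·4995·10·5.13e-08 = 1 + j0.002563.
Step 4 — H = 1 - j0.002562.
Step 5 — Magnitude: |H| = 1 (-0.0 dB); phase: φ = -0.1°.

|H| = 1 (-0.0 dB), φ = -0.1°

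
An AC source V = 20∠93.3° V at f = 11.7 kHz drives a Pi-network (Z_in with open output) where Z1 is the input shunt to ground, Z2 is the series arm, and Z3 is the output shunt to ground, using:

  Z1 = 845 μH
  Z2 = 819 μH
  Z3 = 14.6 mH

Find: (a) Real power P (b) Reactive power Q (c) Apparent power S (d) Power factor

Step 1 — Angular frequency: ω = 2π·f = 2π·1.17e+04 = 7.351e+04 rad/s.
Step 2 — Component impedances:
  Z1: Z = jωL = j·7.351e+04·0.000845 = 0 + j62.12 Ω
  Z2: Z = jωL = j·7.351e+04·0.000819 = 0 + j60.21 Ω
  Z3: Z = jωL = j·7.351e+04·0.0146 = 0 + j1073 Ω
Step 3 — With open output, the series arm Z2 and the output shunt Z3 appear in series to ground: Z2 + Z3 = 0 + j1134 Ω.
Step 4 — Parallel with input shunt Z1: Z_in = Z1 || (Z2 + Z3) = 0 + j58.89 Ω = 58.89∠90.0° Ω.
Step 5 — Source phasor: V = 20∠93.3° V = -1.151 + j19.97 V.
Step 6 — Current: I = V / Z = 0.339 + j0.01955 A = 0.3396∠3.3° A.
Step 7 — Complex power: S = V·I* = 0 + j6.792 VA.
Step 8 — Real power: P = Re(S) = 0 W.
Step 9 — Reactive power: Q = Im(S) = 6.792 VAR.
Step 10 — Apparent power: |S| = 6.792 VA.
Step 11 — Power factor: PF = P/|S| = 0 (lagging).

(a) P = 0 W  (b) Q = 6.792 VAR  (c) S = 6.792 VA  (d) PF = 0 (lagging)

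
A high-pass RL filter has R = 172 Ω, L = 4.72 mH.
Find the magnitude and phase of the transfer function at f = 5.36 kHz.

Step 1 — Angular frequency: ω = 2π·5360 = 3.368e+04 rad/s.
Step 2 — Transfer function: H(jω) = jωL/(R + jωL).
Step 3 — Numerator jωL = j·159; denominator R + jωL = 172 + j159.
Step 4 — H = 0.4607 + j0.4984.
Step 5 — Magnitude: |H| = 0.6787 (-3.4 dB); phase: φ = 47.3°.

|H| = 0.6787 (-3.4 dB), φ = 47.3°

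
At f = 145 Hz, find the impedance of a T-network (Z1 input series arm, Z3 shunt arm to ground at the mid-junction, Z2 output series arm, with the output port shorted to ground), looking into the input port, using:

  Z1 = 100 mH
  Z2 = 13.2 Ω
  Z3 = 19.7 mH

Step 1 — Angular frequency: ω = 2π·f = 2π·145 = 911.1 rad/s.
Step 2 — Component impedances:
  Z1: Z = jωL = j·911.1·0.1 = 0 + j91.11 Ω
  Z2: Z = R = 13.2 Ω
  Z3: Z = jωL = j·911.1·0.0197 = 0 + j17.95 Ω
Step 3 — With the output port shorted to ground, the output series arm Z2 runs from the junction to ground; the shunt arm Z3 also runs from the junction to ground. They appear in parallel: Z3 || Z2 = 8.566 + j6.3 Ω.
Step 4 — Series with input arm Z1: Z_in = Z1 + (Z3 || Z2) = 8.566 + j97.41 Ω = 97.78∠85.0° Ω.

Z = 8.566 + j97.41 Ω = 97.78∠85.0° Ω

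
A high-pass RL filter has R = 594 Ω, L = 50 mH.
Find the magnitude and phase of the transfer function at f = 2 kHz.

Step 1 — Angular frequency: ω = 2π·2000 = 1.257e+04 rad/s.
Step 2 — Transfer function: H(jω) = jωL/(R + jωL).
Step 3 — Numerator jωL = j·628.3; denominator R + jωL = 594 + j628.3.
Step 4 — H = 0.5281 + j0.4992.
Step 5 — Magnitude: |H| = 0.7267 (-2.8 dB); phase: φ = 43.4°.

|H| = 0.7267 (-2.8 dB), φ = 43.4°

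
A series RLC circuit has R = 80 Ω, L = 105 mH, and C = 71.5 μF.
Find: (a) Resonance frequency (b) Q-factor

Step 1 — Resonance condition Im(Z)=0 gives ω₀ = 1/√(LC).
Step 2 — ω₀ = 1/√(0.105·7.15e-05) = 365 rad/s.
Step 3 — f₀ = ω₀/(2π) = 58.09 Hz.
Step 4 — Series Q: Q = ω₀L/R = 365·0.105/80 = 0.479.

(a) f₀ = 58.09 Hz  (b) Q = 0.479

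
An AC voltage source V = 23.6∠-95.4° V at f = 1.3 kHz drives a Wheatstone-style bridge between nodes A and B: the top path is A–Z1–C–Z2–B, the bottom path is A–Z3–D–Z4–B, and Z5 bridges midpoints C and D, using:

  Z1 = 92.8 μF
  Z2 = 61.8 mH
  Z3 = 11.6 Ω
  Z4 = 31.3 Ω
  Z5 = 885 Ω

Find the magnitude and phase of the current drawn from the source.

Step 1 — Angular frequency: ω = 2π·f = 2π·1300 = 8168 rad/s.
Step 2 — Component impedances:
  Z1: Z = 1/(jωC) = -j/(ω·C) = 0 - j1.319 Ω
  Z2: Z = jωL = j·8168·0.0618 = 0 + j504.8 Ω
  Z3: Z = R = 11.6 Ω
  Z4: Z = R = 31.3 Ω
  Z5: Z = R = 885 Ω
Step 3 — Bridge requires nodal analysis (the Z5 bridge couples midpoints C and D, so the two paths cannot be reduced to a simple series/parallel combination). Setting node B to ground and injecting 1 A at node A, the 3-node admittance system at A, C, D solves to V_A = Z_AB = 42.44 + j3.603 Ω = 42.59∠4.9° Ω.
Step 4 — Source phasor: V = 23.6∠-95.4° V = -2.221 - j23.5 V.
Step 5 — Ohm's law: I = V / Z_total = (-2.221 - j23.5) / (42.44 + j3.603) = -0.09862 - j0.5452 A.
Step 6 — Convert to polar: |I| = 0.5541 A, ∠I = -100.3°.

I = 0.5541∠-100.3° A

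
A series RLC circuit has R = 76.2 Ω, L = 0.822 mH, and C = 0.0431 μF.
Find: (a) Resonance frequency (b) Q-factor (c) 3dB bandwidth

Step 1 — Resonance: ω₀ = 1/√(LC) = 1/√(0.000822·4.31e-08) = 1.68e+05 rad/s.
Step 2 — f₀ = ω₀/(2π) = 2.674e+04 Hz.
Step 3 — Series Q: Q = ω₀L/R = 1.68e+05·0.000822/76.2 = 1.812.
Step 4 — Bandwidth: Δω = ω₀/Q = 9.27e+04 rad/s; BW = Δω/(2π) = 1.475e+04 Hz.

(a) f₀ = 2.674e+04 Hz  (b) Q = 1.812  (c) BW = 1.475e+04 Hz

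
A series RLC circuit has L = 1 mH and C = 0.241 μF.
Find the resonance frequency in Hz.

Step 1 — Resonance condition Im(Z)=0 gives ω₀ = 1/√(LC).
Step 2 — ω₀ = 1/√(0.001·2.41e-07) = 6.442e+04 rad/s.
Step 3 — f₀ = ω₀/(2π) = 1.025e+04 Hz.

f₀ = 1.025e+04 Hz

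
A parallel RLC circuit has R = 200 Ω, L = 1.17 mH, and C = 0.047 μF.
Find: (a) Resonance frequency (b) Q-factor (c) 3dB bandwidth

Step 1 — Resonance: ω₀ = 1/√(LC) = 1/√(0.00117·4.7e-08) = 1.349e+05 rad/s.
Step 2 — f₀ = ω₀/(2π) = 2.146e+04 Hz.
Step 3 — Parallel Q: Q = R/(ω₀L) = 200/(1.349e+05·0.00117) = 1.268.
Step 4 — Bandwidth: Δω = ω₀/Q = 1.064e+05 rad/s; BW = Δω/(2π) = 1.693e+04 Hz.

(a) f₀ = 2.146e+04 Hz  (b) Q = 1.268  (c) BW = 1.693e+04 Hz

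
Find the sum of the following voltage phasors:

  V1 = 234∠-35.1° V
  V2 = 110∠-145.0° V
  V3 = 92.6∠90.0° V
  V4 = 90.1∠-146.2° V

Step 1 — Convert each phasor to rectangular form:
  V1 = 234·(cos(-35.1°) + j·sin(-35.1°)) = 191.4 - j134.6 V
  V2 = 110·(cos(-145.0°) + j·sin(-145.0°)) = -90.11 - j63.09 V
  V3 = 92.6·(cos(90.0°) + j·sin(90.0°)) = 0 + j92.6 V
  V4 = 90.1·(cos(-146.2°) + j·sin(-146.2°)) = -74.87 - j50.12 V
Step 2 — Sum components: V_total = 26.47 - j155.2 V.
Step 3 — Convert to polar: |V_total| = 157.4 V, ∠V_total = -80.3°.

V_total = 157.4∠-80.3° V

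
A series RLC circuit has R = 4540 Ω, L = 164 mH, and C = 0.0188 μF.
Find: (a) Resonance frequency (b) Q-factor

Step 1 — Resonance condition Im(Z)=0 gives ω₀ = 1/√(LC).
Step 2 — ω₀ = 1/√(0.164·1.88e-08) = 1.801e+04 rad/s.
Step 3 — f₀ = ω₀/(2π) = 2866 Hz.
Step 4 — Series Q: Q = ω₀L/R = 1.801e+04·0.164/4540 = 0.6506.

(a) f₀ = 2866 Hz  (b) Q = 0.6506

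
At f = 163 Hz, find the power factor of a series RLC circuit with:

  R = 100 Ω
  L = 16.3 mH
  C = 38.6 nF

Step 1 — Angular frequency: ω = 2π·f = 2π·163 = 1024 rad/s.
Step 2 — Component impedances:
  R: Z = R = 100 Ω
  L: Z = jωL = j·1024·0.0163 = 0 + j16.69 Ω
  C: Z = 1/(jωC) = -j/(ω·C) = 0 - j2.53e+04 Ω
Step 3 — Series combination: Z_total = R + L + C = 100 - j2.528e+04 Ω = 2.528e+04∠-89.8° Ω.
Step 4 — Power factor: PF = cos(φ) = Re(Z)/|Z| = 100/2.528e+04 = 0.003956.
Step 5 — Type: Im(Z) = -2.528e+04 ⇒ leading (phase φ = -89.8°).

PF = 0.003956 (leading, φ = -89.8°)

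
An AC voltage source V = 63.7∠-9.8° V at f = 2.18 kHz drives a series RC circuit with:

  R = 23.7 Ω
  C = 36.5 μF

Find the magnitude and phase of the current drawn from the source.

Step 1 — Angular frequency: ω = 2π·f = 2π·2180 = 1.37e+04 rad/s.
Step 2 — Component impedances:
  R: Z = R = 23.7 Ω
  C: Z = 1/(jωC) = -j/(ω·C) = 0 - j2 Ω
Step 3 — Series combination: Z_total = R + C = 23.7 - j2 Ω = 23.78∠-4.8° Ω.
Step 4 — Source phasor: V = 63.7∠-9.8° V = 62.77 - j10.84 V.
Step 5 — Ohm's law: I = V / Z_total = (62.77 - j10.84) / (23.7 - j2) = 2.668 - j0.2323 A.
Step 6 — Convert to polar: |I| = 2.678 A, ∠I = -5.0°.

I = 2.678∠-5.0° A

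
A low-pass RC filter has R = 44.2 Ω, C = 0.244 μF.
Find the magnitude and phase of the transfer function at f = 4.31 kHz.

Step 1 — Angular frequency: ω = 2π·4310 = 2.708e+04 rad/s.
Step 2 — Transfer function: H(jω) = 1/(1 + jωRC).
Step 3 — Denominator: 1 + jωRC = 1 + j·2.708e+04·44.2·2.44e-07 = 1 + j0.2921.
Step 4 — H = 0.9214 - j0.2691.
Step 5 — Magnitude: |H| = 0.9599 (-0.4 dB); phase: φ = -16.3°.

|H| = 0.9599 (-0.4 dB), φ = -16.3°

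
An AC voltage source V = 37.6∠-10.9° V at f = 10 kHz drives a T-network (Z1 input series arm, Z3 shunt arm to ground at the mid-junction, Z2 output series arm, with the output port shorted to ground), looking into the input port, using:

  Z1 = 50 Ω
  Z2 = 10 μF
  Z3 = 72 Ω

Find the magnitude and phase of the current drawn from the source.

Step 1 — Angular frequency: ω = 2π·f = 2π·1e+04 = 6.283e+04 rad/s.
Step 2 — Component impedances:
  Z1: Z = R = 50 Ω
  Z2: Z = 1/(jωC) = -j/(ω·C) = 0 - j1.592 Ω
  Z3: Z = R = 72 Ω
Step 3 — With the output port shorted to ground, the output series arm Z2 runs from the junction to ground; the shunt arm Z3 also runs from the junction to ground. They appear in parallel: Z3 || Z2 = 0.03516 - j1.591 Ω.
Step 4 — Series with input arm Z1: Z_in = Z1 + (Z3 || Z2) = 50.04 - j1.591 Ω = 50.06∠-1.8° Ω.
Step 5 — Source phasor: V = 37.6∠-10.9° V = 36.92 - j7.11 V.
Step 6 — Ohm's law: I = V / Z_total = (36.92 - j7.11) / (50.04 - j1.591) = 0.7417 - j0.1185 A.
Step 7 — Convert to polar: |I| = 0.7511 A, ∠I = -9.1°.

I = 0.7511∠-9.1° A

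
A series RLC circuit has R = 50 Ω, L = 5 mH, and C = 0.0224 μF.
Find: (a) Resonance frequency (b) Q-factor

Step 1 — Resonance condition Im(Z)=0 gives ω₀ = 1/√(LC).
Step 2 — ω₀ = 1/√(0.005·2.24e-08) = 9.449e+04 rad/s.
Step 3 — f₀ = ω₀/(2π) = 1.504e+04 Hz.
Step 4 — Series Q: Q = ω₀L/R = 9.449e+04·0.005/50 = 9.449.

(a) f₀ = 1.504e+04 Hz  (b) Q = 9.449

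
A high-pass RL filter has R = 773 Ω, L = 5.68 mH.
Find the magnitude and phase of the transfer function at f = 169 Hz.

Step 1 — Angular frequency: ω = 2π·169 = 1062 rad/s.
Step 2 — Transfer function: H(jω) = jωL/(R + jωL).
Step 3 — Numerator jωL = j·6.031; denominator R + jωL = 773 + j6.031.
Step 4 — H = 6.088e-05 + j0.007802.
Step 5 — Magnitude: |H| = 0.007802 (-42.2 dB); phase: φ = 89.6°.

|H| = 0.007802 (-42.2 dB), φ = 89.6°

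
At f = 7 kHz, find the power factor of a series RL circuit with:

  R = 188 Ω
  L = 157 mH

Step 1 — Angular frequency: ω = 2π·f = 2π·7000 = 4.398e+04 rad/s.
Step 2 — Component impedances:
  R: Z = R = 188 Ω
  L: Z = jωL = j·4.398e+04·0.157 = 0 + j6905 Ω
Step 3 — Series combination: Z_total = R + L = 188 + j6905 Ω = 6908∠88.4° Ω.
Step 4 — Power factor: PF = cos(φ) = Re(Z)/|Z| = 188/6907.8 = 0.02722.
Step 5 — Type: Im(Z) = 6905 ⇒ lagging (phase φ = 88.4°).

PF = 0.02722 (lagging, φ = 88.4°)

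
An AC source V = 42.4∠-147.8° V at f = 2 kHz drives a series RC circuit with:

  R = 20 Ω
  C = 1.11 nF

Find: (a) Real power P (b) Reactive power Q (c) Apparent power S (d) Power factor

Step 1 — Angular frequency: ω = 2π·f = 2π·2000 = 1.257e+04 rad/s.
Step 2 — Component impedances:
  R: Z = R = 20 Ω
  C: Z = 1/(jωC) = -j/(ω·C) = 0 - j7.169e+04 Ω
Step 3 — Series combination: Z_total = R + C = 20 - j7.169e+04 Ω = 7.169e+04∠-90.0° Ω.
Step 4 — Source phasor: V = 42.4∠-147.8° V = -35.88 - j22.59 V.
Step 5 — Current: I = V / Z = 0.000315 - j0.0005005 A = 0.0005914∠-57.8° A.
Step 6 — Complex power: S = V·I* = 6.996e-06 - j0.02508 VA.
Step 7 — Real power: P = Re(S) = 6.996e-06 W.
Step 8 — Reactive power: Q = Im(S) = -0.02508 VAR.
Step 9 — Apparent power: |S| = 0.02508 VA.
Step 10 — Power factor: PF = P/|S| = 0.000279 (leading).

(a) P = 6.996e-06 W  (b) Q = -0.02508 VAR  (c) S = 0.02508 VA  (d) PF = 0.000279 (leading)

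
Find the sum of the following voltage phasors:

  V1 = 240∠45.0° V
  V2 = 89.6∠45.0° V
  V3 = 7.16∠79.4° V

Step 1 — Convert each phasor to rectangular form:
  V1 = 240·(cos(45.0°) + j·sin(45.0°)) = 169.7 + j169.7 V
  V2 = 89.6·(cos(45.0°) + j·sin(45.0°)) = 63.36 + j63.36 V
  V3 = 7.16·(cos(79.4°) + j·sin(79.4°)) = 1.317 + j7.038 V
Step 2 — Sum components: V_total = 234.4 + j240.1 V.
Step 3 — Convert to polar: |V_total| = 335.5 V, ∠V_total = 45.7°.

V_total = 335.5∠45.7° V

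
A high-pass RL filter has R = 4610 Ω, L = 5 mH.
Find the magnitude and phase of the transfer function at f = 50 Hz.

Step 1 — Angular frequency: ω = 2π·50 = 314.2 rad/s.
Step 2 — Transfer function: H(jω) = jωL/(R + jωL).
Step 3 — Numerator jωL = j·1.571; denominator R + jωL = 4610 + j1.571.
Step 4 — H = 1.161e-07 + j0.0003407.
Step 5 — Magnitude: |H| = 0.0003407 (-69.4 dB); phase: φ = 90.0°.

|H| = 0.0003407 (-69.4 dB), φ = 90.0°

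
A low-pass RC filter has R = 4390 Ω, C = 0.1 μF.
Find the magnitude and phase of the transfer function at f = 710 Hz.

Step 1 — Angular frequency: ω = 2π·710 = 4461 rad/s.
Step 2 — Transfer function: H(jω) = 1/(1 + jωRC).
Step 3 — Denominator: 1 + jωRC = 1 + j·4461·4390·1e-07 = 1 + j1.958.
Step 4 — H = 0.2068 - j0.405.
Step 5 — Magnitude: |H| = 0.4548 (-6.8 dB); phase: φ = -63.0°.

|H| = 0.4548 (-6.8 dB), φ = -63.0°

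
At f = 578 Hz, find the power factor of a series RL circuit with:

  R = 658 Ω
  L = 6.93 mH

Step 1 — Angular frequency: ω = 2π·f = 2π·578 = 3632 rad/s.
Step 2 — Component impedances:
  R: Z = R = 658 Ω
  L: Z = jωL = j·3632·0.00693 = 0 + j25.17 Ω
Step 3 — Series combination: Z_total = R + L = 658 + j25.17 Ω = 658.5∠2.2° Ω.
Step 4 — Power factor: PF = cos(φ) = Re(Z)/|Z| = 658/658.48 = 0.9993.
Step 5 — Type: Im(Z) = 25.17 ⇒ lagging (phase φ = 2.2°).

PF = 0.9993 (lagging, φ = 2.2°)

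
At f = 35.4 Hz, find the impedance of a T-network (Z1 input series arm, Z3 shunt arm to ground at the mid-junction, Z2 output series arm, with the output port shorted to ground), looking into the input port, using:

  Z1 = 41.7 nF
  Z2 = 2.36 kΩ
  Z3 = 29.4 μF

Step 1 — Angular frequency: ω = 2π·f = 2π·35.4 = 222.4 rad/s.
Step 2 — Component impedances:
  Z1: Z = 1/(jωC) = -j/(ω·C) = 0 - j1.078e+05 Ω
  Z2: Z = R = 2360 Ω
  Z3: Z = 1/(jωC) = -j/(ω·C) = 0 - j152.9 Ω
Step 3 — With the output port shorted to ground, the output series arm Z2 runs from the junction to ground; the shunt arm Z3 also runs from the junction to ground. They appear in parallel: Z3 || Z2 = 9.868 - j152.3 Ω.
Step 4 — Series with input arm Z1: Z_in = Z1 + (Z3 || Z2) = 9.868 - j1.08e+05 Ω = 1.08e+05∠-90.0° Ω.

Z = 9.868 - j1.08e+05 Ω = 1.08e+05∠-90.0° Ω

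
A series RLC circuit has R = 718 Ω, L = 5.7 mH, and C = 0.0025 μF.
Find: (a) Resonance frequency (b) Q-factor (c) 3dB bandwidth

Step 1 — Resonance condition Im(Z)=0 gives ω₀ = 1/√(LC).
Step 2 — ω₀ = 1/√(0.0057·2.5e-09) = 2.649e+05 rad/s.
Step 3 — f₀ = ω₀/(2π) = 4.216e+04 Hz.
Step 4 — Series Q: Q = ω₀L/R = 2.649e+05·0.0057/718 = 2.103.
Step 5 — 3dB bandwidth: Δω = ω₀/Q = 1.26e+05 rad/s; BW = Δω/(2π) = 2.005e+04 Hz.

(a) f₀ = 4.216e+04 Hz  (b) Q = 2.103  (c) BW = 2.005e+04 Hz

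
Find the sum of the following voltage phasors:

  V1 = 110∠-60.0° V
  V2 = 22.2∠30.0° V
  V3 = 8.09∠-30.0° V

Step 1 — Convert each phasor to rectangular form:
  V1 = 110·(cos(-60.0°) + j·sin(-60.0°)) = 55 - j95.26 V
  V2 = 22.2·(cos(30.0°) + j·sin(30.0°)) = 19.23 + j11.1 V
  V3 = 8.09·(cos(-30.0°) + j·sin(-30.0°)) = 7.006 - j4.045 V
Step 2 — Sum components: V_total = 81.23 - j88.21 V.
Step 3 — Convert to polar: |V_total| = 119.9 V, ∠V_total = -47.4°.

V_total = 119.9∠-47.4° V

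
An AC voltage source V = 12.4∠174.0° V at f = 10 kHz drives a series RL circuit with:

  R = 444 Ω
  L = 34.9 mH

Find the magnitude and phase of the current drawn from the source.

Step 1 — Angular frequency: ω = 2π·f = 2π·1e+04 = 6.283e+04 rad/s.
Step 2 — Component impedances:
  R: Z = R = 444 Ω
  L: Z = jωL = j·6.283e+04·0.0349 = 0 + j2193 Ω
Step 3 — Series combination: Z_total = R + L = 444 + j2193 Ω = 2237∠78.6° Ω.
Step 4 — Source phasor: V = 12.4∠174.0° V = -12.33 + j1.296 V.
Step 5 — Ohm's law: I = V / Z_total = (-12.33 + j1.296) / (444 + j2193) = -0.000526 + j0.005517 A.
Step 6 — Convert to polar: |I| = 0.005542 A, ∠I = 95.4°.

I = 0.005542∠95.4° A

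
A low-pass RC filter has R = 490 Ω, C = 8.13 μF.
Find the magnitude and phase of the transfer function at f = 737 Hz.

Step 1 — Angular frequency: ω = 2π·737 = 4631 rad/s.
Step 2 — Transfer function: H(jω) = 1/(1 + jωRC).
Step 3 — Denominator: 1 + jωRC = 1 + j·4631·490·8.13e-06 = 1 + j18.45.
Step 4 — H = 0.00293 - j0.05405.
Step 5 — Magnitude: |H| = 0.05413 (-25.3 dB); phase: φ = -86.9°.

|H| = 0.05413 (-25.3 dB), φ = -86.9°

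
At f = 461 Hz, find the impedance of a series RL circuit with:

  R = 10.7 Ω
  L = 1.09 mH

Step 1 — Angular frequency: ω = 2π·f = 2π·461 = 2897 rad/s.
Step 2 — Component impedances:
  R: Z = R = 10.7 Ω
  L: Z = jωL = j·2897·0.00109 = 0 + j3.157 Ω
Step 3 — Series combination: Z_total = R + L = 10.7 + j3.157 Ω = 11.16∠16.4° Ω.

Z = 10.7 + j3.157 Ω = 11.16∠16.4° Ω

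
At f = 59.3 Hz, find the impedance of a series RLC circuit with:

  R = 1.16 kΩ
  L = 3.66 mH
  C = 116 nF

Step 1 — Angular frequency: ω = 2π·f = 2π·59.3 = 372.6 rad/s.
Step 2 — Component impedances:
  R: Z = R = 1160 Ω
  L: Z = jωL = j·372.6·0.00366 = 0 + j1.364 Ω
  C: Z = 1/(jωC) = -j/(ω·C) = 0 - j2.314e+04 Ω
Step 3 — Series combination: Z_total = R + L + C = 1160 - j2.314e+04 Ω = 2.316e+04∠-87.1° Ω.

Z = 1160 - j2.314e+04 Ω = 2.316e+04∠-87.1° Ω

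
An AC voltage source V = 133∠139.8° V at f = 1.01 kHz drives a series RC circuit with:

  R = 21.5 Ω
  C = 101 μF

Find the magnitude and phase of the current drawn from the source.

Step 1 — Angular frequency: ω = 2π·f = 2π·1010 = 6346 rad/s.
Step 2 — Component impedances:
  R: Z = R = 21.5 Ω
  C: Z = 1/(jωC) = -j/(ω·C) = 0 - j1.56 Ω
Step 3 — Series combination: Z_total = R + C = 21.5 - j1.56 Ω = 21.56∠-4.2° Ω.
Step 4 — Source phasor: V = 133∠139.8° V = -101.6 + j85.85 V.
Step 5 — Ohm's law: I = V / Z_total = (-101.6 + j85.85) / (21.5 - j1.56) = -4.988 + j3.631 A.
Step 6 — Convert to polar: |I| = 6.17 A, ∠I = 144.0°.

I = 6.17∠144.0° A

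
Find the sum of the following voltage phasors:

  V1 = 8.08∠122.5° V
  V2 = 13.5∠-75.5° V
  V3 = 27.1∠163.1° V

Step 1 — Convert each phasor to rectangular form:
  V1 = 8.08·(cos(122.5°) + j·sin(122.5°)) = -4.341 + j6.815 V
  V2 = 13.5·(cos(-75.5°) + j·sin(-75.5°)) = 3.38 - j13.07 V
  V3 = 27.1·(cos(163.1°) + j·sin(163.1°)) = -25.93 + j7.878 V
Step 2 — Sum components: V_total = -26.89 + j1.623 V.
Step 3 — Convert to polar: |V_total| = 26.94 V, ∠V_total = 176.5°.

V_total = 26.94∠176.5° V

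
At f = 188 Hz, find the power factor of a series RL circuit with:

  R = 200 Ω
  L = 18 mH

Step 1 — Angular frequency: ω = 2π·f = 2π·188 = 1181 rad/s.
Step 2 — Component impedances:
  R: Z = R = 200 Ω
  L: Z = jωL = j·1181·0.018 = 0 + j21.26 Ω
Step 3 — Series combination: Z_total = R + L = 200 + j21.26 Ω = 201.1∠6.1° Ω.
Step 4 — Power factor: PF = cos(φ) = Re(Z)/|Z| = 200/201.13 = 0.9944.
Step 5 — Type: Im(Z) = 21.26 ⇒ lagging (phase φ = 6.1°).

PF = 0.9944 (lagging, φ = 6.1°)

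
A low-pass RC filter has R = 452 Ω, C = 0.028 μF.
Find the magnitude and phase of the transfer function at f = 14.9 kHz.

Step 1 — Angular frequency: ω = 2π·1.49e+04 = 9.362e+04 rad/s.
Step 2 — Transfer function: H(jω) = 1/(1 + jωRC).
Step 3 — Denominator: 1 + jωRC = 1 + j·9.362e+04·452·2.8e-08 = 1 + j1.185.
Step 4 — H = 0.416 - j0.4929.
Step 5 — Magnitude: |H| = 0.645 (-3.8 dB); phase: φ = -49.8°.

|H| = 0.645 (-3.8 dB), φ = -49.8°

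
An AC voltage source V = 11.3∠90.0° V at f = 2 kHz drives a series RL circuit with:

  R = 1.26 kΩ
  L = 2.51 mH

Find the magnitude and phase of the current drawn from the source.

Step 1 — Angular frequency: ω = 2π·f = 2π·2000 = 1.257e+04 rad/s.
Step 2 — Component impedances:
  R: Z = R = 1260 Ω
  L: Z = jωL = j·1.257e+04·0.00251 = 0 + j31.54 Ω
Step 3 — Series combination: Z_total = R + L = 1260 + j31.54 Ω = 1260∠1.4° Ω.
Step 4 — Source phasor: V = 11.3∠90.0° V = 0 + j11.3 V.
Step 5 — Ohm's law: I = V / Z_total = (0 + j11.3) / (1260 + j31.54) = 0.0002244 + j0.008963 A.
Step 6 — Convert to polar: |I| = 0.008965 A, ∠I = 88.6°.

I = 0.008965∠88.6° A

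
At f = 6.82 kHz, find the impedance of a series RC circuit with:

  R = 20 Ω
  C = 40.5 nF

Step 1 — Angular frequency: ω = 2π·f = 2π·6820 = 4.285e+04 rad/s.
Step 2 — Component impedances:
  R: Z = R = 20 Ω
  C: Z = 1/(jωC) = -j/(ω·C) = 0 - j576.2 Ω
Step 3 — Series combination: Z_total = R + C = 20 - j576.2 Ω = 576.6∠-88.0° Ω.

Z = 20 - j576.2 Ω = 576.6∠-88.0° Ω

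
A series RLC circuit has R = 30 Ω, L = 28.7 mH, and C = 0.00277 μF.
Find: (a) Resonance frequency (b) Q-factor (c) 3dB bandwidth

Step 1 — Resonance: ω₀ = 1/√(LC) = 1/√(0.0287·2.77e-09) = 1.122e+05 rad/s.
Step 2 — f₀ = ω₀/(2π) = 1.785e+04 Hz.
Step 3 — Series Q: Q = ω₀L/R = 1.122e+05·0.0287/30 = 107.3.
Step 4 — Bandwidth: Δω = ω₀/Q = 1045 rad/s; BW = Δω/(2π) = 166.4 Hz.

(a) f₀ = 1.785e+04 Hz  (b) Q = 107.3  (c) BW = 166.4 Hz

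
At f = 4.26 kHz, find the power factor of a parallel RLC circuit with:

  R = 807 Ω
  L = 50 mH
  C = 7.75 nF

Step 1 — Angular frequency: ω = 2π·f = 2π·4260 = 2.677e+04 rad/s.
Step 2 — Component impedances:
  R: Z = R = 807 Ω
  L: Z = jωL = j·2.677e+04·0.05 = 0 + j1338 Ω
  C: Z = 1/(jωC) = -j/(ω·C) = 0 - j4821 Ω
Step 3 — Parallel combination: 1/Z_total = 1/R + 1/L + 1/C; Z_total = 678.3 + j295.5 Ω = 739.9∠23.5° Ω.
Step 4 — Power factor: PF = cos(φ) = Re(Z)/|Z| = 678.3/739.86 = 0.9168.
Step 5 — Type: Im(Z) = 295.5 ⇒ lagging (phase φ = 23.5°).

PF = 0.9168 (lagging, φ = 23.5°)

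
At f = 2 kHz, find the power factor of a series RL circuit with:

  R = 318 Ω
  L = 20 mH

Step 1 — Angular frequency: ω = 2π·f = 2π·2000 = 1.257e+04 rad/s.
Step 2 — Component impedances:
  R: Z = R = 318 Ω
  L: Z = jωL = j·1.257e+04·0.02 = 0 + j251.3 Ω
Step 3 — Series combination: Z_total = R + L = 318 + j251.3 Ω = 405.3∠38.3° Ω.
Step 4 — Power factor: PF = cos(φ) = Re(Z)/|Z| = 318/405.3 = 0.7846.
Step 5 — Type: Im(Z) = 251.3 ⇒ lagging (phase φ = 38.3°).

PF = 0.7846 (lagging, φ = 38.3°)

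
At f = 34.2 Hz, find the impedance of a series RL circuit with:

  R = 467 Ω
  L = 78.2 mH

Step 1 — Angular frequency: ω = 2π·f = 2π·34.2 = 214.9 rad/s.
Step 2 — Component impedances:
  R: Z = R = 467 Ω
  L: Z = jωL = j·214.9·0.0782 = 0 + j16.8 Ω
Step 3 — Series combination: Z_total = R + L = 467 + j16.8 Ω = 467.3∠2.1° Ω.

Z = 467 + j16.8 Ω = 467.3∠2.1° Ω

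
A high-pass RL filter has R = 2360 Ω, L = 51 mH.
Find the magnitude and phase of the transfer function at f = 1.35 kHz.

Step 1 — Angular frequency: ω = 2π·1350 = 8482 rad/s.
Step 2 — Transfer function: H(jω) = jωL/(R + jωL).
Step 3 — Numerator jωL = j·432.6; denominator R + jωL = 2360 + j432.6.
Step 4 — H = 0.03251 + j0.1773.
Step 5 — Magnitude: |H| = 0.1803 (-14.9 dB); phase: φ = 79.6°.

|H| = 0.1803 (-14.9 dB), φ = 79.6°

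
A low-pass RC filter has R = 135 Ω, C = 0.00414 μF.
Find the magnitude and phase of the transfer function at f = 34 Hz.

Step 1 — Angular frequency: ω = 2π·34 = 213.6 rad/s.
Step 2 — Transfer function: H(jω) = 1/(1 + jωRC).
Step 3 — Denominator: 1 + jωRC = 1 + j·213.6·135·4.14e-09 = 1 + j0.0001194.
Step 4 — H = 1 - j0.0001194.
Step 5 — Magnitude: |H| = 1 (-0.0 dB); phase: φ = -0.0°.

|H| = 1 (-0.0 dB), φ = -0.0°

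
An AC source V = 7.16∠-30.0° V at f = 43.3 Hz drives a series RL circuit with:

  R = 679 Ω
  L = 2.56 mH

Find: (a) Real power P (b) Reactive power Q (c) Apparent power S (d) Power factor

Step 1 — Angular frequency: ω = 2π·f = 2π·43.3 = 272.1 rad/s.
Step 2 — Component impedances:
  R: Z = R = 679 Ω
  L: Z = jωL = j·272.1·0.00256 = 0 + j0.6965 Ω
Step 3 — Series combination: Z_total = R + L = 679 + j0.6965 Ω = 679∠0.1° Ω.
Step 4 — Source phasor: V = 7.16∠-30.0° V = 6.201 - j3.58 V.
Step 5 — Current: I = V / Z = 0.009127 - j0.005282 A = 0.01054∠-30.1° A.
Step 6 — Complex power: S = V·I* = 0.0755 + j7.745e-05 VA.
Step 7 — Real power: P = Re(S) = 0.0755 W.
Step 8 — Reactive power: Q = Im(S) = 7.745e-05 VAR.
Step 9 — Apparent power: |S| = 0.0755 VA.
Step 10 — Power factor: PF = P/|S| = 1 (lagging).

(a) P = 0.0755 W  (b) Q = 7.745e-05 VAR  (c) S = 0.0755 VA  (d) PF = 1 (lagging)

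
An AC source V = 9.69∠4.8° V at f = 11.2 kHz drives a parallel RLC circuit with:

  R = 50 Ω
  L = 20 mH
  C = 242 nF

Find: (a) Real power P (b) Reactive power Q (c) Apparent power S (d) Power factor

Step 1 — Angular frequency: ω = 2π·f = 2π·1.12e+04 = 7.037e+04 rad/s.
Step 2 — Component impedances:
  R: Z = R = 50 Ω
  L: Z = jωL = j·7.037e+04·0.02 = 0 + j1407 Ω
  C: Z = 1/(jωC) = -j/(ω·C) = 0 - j58.72 Ω
Step 3 — Parallel combination: 1/Z_total = 1/R + 1/L + 1/C; Z_total = 30.02 - j24.49 Ω = 38.74∠-39.2° Ω.
Step 4 — Source phasor: V = 9.69∠4.8° V = 9.656 + j0.8108 V.
Step 5 — Current: I = V / Z = 0.1799 + j0.1738 A = 0.2501∠44.0° A.
Step 6 — Complex power: S = V·I* = 1.878 - j1.532 VA.
Step 7 — Real power: P = Re(S) = 1.878 W.
Step 8 — Reactive power: Q = Im(S) = -1.532 VAR.
Step 9 — Apparent power: |S| = 2.424 VA.
Step 10 — Power factor: PF = P/|S| = 0.7748 (leading).

(a) P = 1.878 W  (b) Q = -1.532 VAR  (c) S = 2.424 VA  (d) PF = 0.7748 (leading)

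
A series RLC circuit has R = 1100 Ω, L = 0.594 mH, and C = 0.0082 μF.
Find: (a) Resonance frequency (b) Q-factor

Step 1 — Resonance condition Im(Z)=0 gives ω₀ = 1/√(LC).
Step 2 — ω₀ = 1/√(0.000594·8.2e-09) = 4.531e+05 rad/s.
Step 3 — f₀ = ω₀/(2π) = 7.211e+04 Hz.
Step 4 — Series Q: Q = ω₀L/R = 4.531e+05·0.000594/1100 = 0.2447.

(a) f₀ = 7.211e+04 Hz  (b) Q = 0.2447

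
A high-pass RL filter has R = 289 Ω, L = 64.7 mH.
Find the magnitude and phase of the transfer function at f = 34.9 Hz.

Step 1 — Angular frequency: ω = 2π·34.9 = 219.3 rad/s.
Step 2 — Transfer function: H(jω) = jωL/(R + jωL).
Step 3 — Numerator jωL = j·14.19; denominator R + jωL = 289 + j14.19.
Step 4 — H = 0.002404 + j0.04897.
Step 5 — Magnitude: |H| = 0.04903 (-26.2 dB); phase: φ = 87.2°.

|H| = 0.04903 (-26.2 dB), φ = 87.2°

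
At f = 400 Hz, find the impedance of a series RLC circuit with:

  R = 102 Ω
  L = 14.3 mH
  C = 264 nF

Step 1 — Angular frequency: ω = 2π·f = 2π·400 = 2513 rad/s.
Step 2 — Component impedances:
  R: Z = R = 102 Ω
  L: Z = jωL = j·2513·0.0143 = 0 + j35.94 Ω
  C: Z = 1/(jωC) = -j/(ω·C) = 0 - j1507 Ω
Step 3 — Series combination: Z_total = R + L + C = 102 - j1471 Ω = 1475∠-86.0° Ω.

Z = 102 - j1471 Ω = 1475∠-86.0° Ω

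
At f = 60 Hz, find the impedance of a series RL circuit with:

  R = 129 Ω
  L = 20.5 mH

Step 1 — Angular frequency: ω = 2π·f = 2π·60 = 377 rad/s.
Step 2 — Component impedances:
  R: Z = R = 129 Ω
  L: Z = jωL = j·377·0.0205 = 0 + j7.728 Ω
Step 3 — Series combination: Z_total = R + L = 129 + j7.728 Ω = 129.2∠3.4° Ω.

Z = 129 + j7.728 Ω = 129.2∠3.4° Ω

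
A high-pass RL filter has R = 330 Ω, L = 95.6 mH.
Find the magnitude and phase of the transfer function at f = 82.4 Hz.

Step 1 — Angular frequency: ω = 2π·82.4 = 517.7 rad/s.
Step 2 — Transfer function: H(jω) = jωL/(R + jωL).
Step 3 — Numerator jωL = j·49.5; denominator R + jωL = 330 + j49.5.
Step 4 — H = 0.022 + j0.1467.
Step 5 — Magnitude: |H| = 0.1483 (-16.6 dB); phase: φ = 81.5°.

|H| = 0.1483 (-16.6 dB), φ = 81.5°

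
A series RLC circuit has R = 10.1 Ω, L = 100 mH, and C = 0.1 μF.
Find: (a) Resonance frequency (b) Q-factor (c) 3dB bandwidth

Step 1 — Resonance: ω₀ = 1/√(LC) = 1/√(0.1·1e-07) = 1e+04 rad/s.
Step 2 — f₀ = ω₀/(2π) = 1592 Hz.
Step 3 — Series Q: Q = ω₀L/R = 1e+04·0.1/10.1 = 99.01.
Step 4 — Bandwidth: Δω = ω₀/Q = 101 rad/s; BW = Δω/(2π) = 16.07 Hz.

(a) f₀ = 1592 Hz  (b) Q = 99.01  (c) BW = 16.07 Hz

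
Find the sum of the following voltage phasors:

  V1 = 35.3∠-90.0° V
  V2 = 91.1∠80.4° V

Step 1 — Convert each phasor to rectangular form:
  V1 = 35.3·(cos(-90.0°) + j·sin(-90.0°)) = 0 - j35.3 V
  V2 = 91.1·(cos(80.4°) + j·sin(80.4°)) = 15.19 + j89.82 V
Step 2 — Sum components: V_total = 15.19 + j54.52 V.
Step 3 — Convert to polar: |V_total| = 56.6 V, ∠V_total = 74.4°.

V_total = 56.6∠74.4° V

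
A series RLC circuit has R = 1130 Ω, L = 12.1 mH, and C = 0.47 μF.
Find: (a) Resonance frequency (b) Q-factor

Step 1 — Resonance condition Im(Z)=0 gives ω₀ = 1/√(LC).
Step 2 — ω₀ = 1/√(0.0121·4.7e-07) = 1.326e+04 rad/s.
Step 3 — f₀ = ω₀/(2π) = 2110 Hz.
Step 4 — Series Q: Q = ω₀L/R = 1.326e+04·0.0121/1130 = 0.142.

(a) f₀ = 2110 Hz  (b) Q = 0.142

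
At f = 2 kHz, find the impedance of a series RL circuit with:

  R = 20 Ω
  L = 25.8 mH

Step 1 — Angular frequency: ω = 2π·f = 2π·2000 = 1.257e+04 rad/s.
Step 2 — Component impedances:
  R: Z = R = 20 Ω
  L: Z = jωL = j·1.257e+04·0.0258 = 0 + j324.2 Ω
Step 3 — Series combination: Z_total = R + L = 20 + j324.2 Ω = 324.8∠86.5° Ω.

Z = 20 + j324.2 Ω = 324.8∠86.5° Ω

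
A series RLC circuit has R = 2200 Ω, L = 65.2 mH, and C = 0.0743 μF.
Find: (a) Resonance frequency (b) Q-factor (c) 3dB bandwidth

Step 1 — Resonance: ω₀ = 1/√(LC) = 1/√(0.0652·7.43e-08) = 1.437e+04 rad/s.
Step 2 — f₀ = ω₀/(2π) = 2287 Hz.
Step 3 — Series Q: Q = ω₀L/R = 1.437e+04·0.0652/2200 = 0.4258.
Step 4 — Bandwidth: Δω = ω₀/Q = 3.374e+04 rad/s; BW = Δω/(2π) = 5370 Hz.

(a) f₀ = 2287 Hz  (b) Q = 0.4258  (c) BW = 5370 Hz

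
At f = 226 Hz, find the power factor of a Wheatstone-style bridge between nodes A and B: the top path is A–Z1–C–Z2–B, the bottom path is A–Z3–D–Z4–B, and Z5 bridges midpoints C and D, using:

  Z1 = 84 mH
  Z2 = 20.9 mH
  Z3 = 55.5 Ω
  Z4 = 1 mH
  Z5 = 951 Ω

Step 1 — Angular frequency: ω = 2π·f = 2π·226 = 1420 rad/s.
Step 2 — Component impedances:
  Z1: Z = jωL = j·1420·0.084 = 0 + j119.3 Ω
  Z2: Z = jωL = j·1420·0.0209 = 0 + j29.68 Ω
  Z3: Z = R = 55.5 Ω
  Z4: Z = jωL = j·1420·0.001 = 0 + j1.42 Ω
  Z5: Z = R = 951 Ω
Step 3 — Bridge requires nodal analysis (the Z5 bridge couples midpoints C and D, so the two paths cannot be reduced to a simple series/parallel combination). Setting node B to ground and injecting 1 A at node A, the 3-node admittance system at A, C, D solves to V_A = Z_AB = 47.83 + j19.04 Ω = 51.48∠21.7° Ω.
Step 4 — Power factor: PF = cos(φ) = Re(Z)/|Z| = 47.83/51.48 = 0.9291.
Step 5 — Type: Im(Z) = 19.04 ⇒ lagging (phase φ = 21.7°).

PF = 0.9291 (lagging, φ = 21.7°)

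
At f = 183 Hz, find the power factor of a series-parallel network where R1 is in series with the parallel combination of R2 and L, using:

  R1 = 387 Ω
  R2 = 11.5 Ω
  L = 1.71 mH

Step 1 — Angular frequency: ω = 2π·f = 2π·183 = 1150 rad/s.
Step 2 — Component impedances:
  R1: Z = R = 387 Ω
  R2: Z = R = 11.5 Ω
  L: Z = jωL = j·1150·0.00171 = 0 + j1.966 Ω
Step 3 — Parallel branch: R2 || L = 1/(1/R2 + 1/L) = 0.3266 + j1.91 Ω.
Step 4 — Series with R1: Z_total = R1 + (R2 || L) = 387.3 + j1.91 Ω = 387.3∠0.3° Ω.
Step 5 — Power factor: PF = cos(φ) = Re(Z)/|Z| = 387.3/387.3 = 1.
Step 6 — Type: Im(Z) = 1.91 ⇒ lagging (phase φ = 0.3°).

PF = 1 (lagging, φ = 0.3°)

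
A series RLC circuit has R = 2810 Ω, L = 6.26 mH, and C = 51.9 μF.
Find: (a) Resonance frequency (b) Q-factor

Step 1 — Resonance condition Im(Z)=0 gives ω₀ = 1/√(LC).
Step 2 — ω₀ = 1/√(0.00626·5.19e-05) = 1754 rad/s.
Step 3 — f₀ = ω₀/(2π) = 279.2 Hz.
Step 4 — Series Q: Q = ω₀L/R = 1754·0.00626/2810 = 0.003908.

(a) f₀ = 279.2 Hz  (b) Q = 0.003908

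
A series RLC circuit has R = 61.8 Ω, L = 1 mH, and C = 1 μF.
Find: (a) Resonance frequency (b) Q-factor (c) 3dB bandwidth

Step 1 — Resonance: ω₀ = 1/√(LC) = 1/√(0.001·1e-06) = 3.162e+04 rad/s.
Step 2 — f₀ = ω₀/(2π) = 5033 Hz.
Step 3 — Series Q: Q = ω₀L/R = 3.162e+04·0.001/61.8 = 0.5117.
Step 4 — Bandwidth: Δω = ω₀/Q = 6.18e+04 rad/s; BW = Δω/(2π) = 9836 Hz.

(a) f₀ = 5033 Hz  (b) Q = 0.5117  (c) BW = 9836 Hz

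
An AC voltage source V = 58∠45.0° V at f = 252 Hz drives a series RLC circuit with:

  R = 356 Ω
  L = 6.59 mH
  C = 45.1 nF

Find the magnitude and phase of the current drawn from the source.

Step 1 — Angular frequency: ω = 2π·f = 2π·252 = 1583 rad/s.
Step 2 — Component impedances:
  R: Z = R = 356 Ω
  L: Z = jωL = j·1583·0.00659 = 0 + j10.43 Ω
  C: Z = 1/(jωC) = -j/(ω·C) = 0 - j1.4e+04 Ω
Step 3 — Series combination: Z_total = R + L + C = 356 - j1.399e+04 Ω = 1.4e+04∠-88.5° Ω.
Step 4 — Source phasor: V = 58∠45.0° V = 41.01 + j41.01 V.
Step 5 — Ohm's law: I = V / Z_total = (41.01 + j41.01) / (356 - j1.399e+04) = -0.002854 + j0.003003 A.
Step 6 — Convert to polar: |I| = 0.004144 A, ∠I = 133.5°.

I = 0.004144∠133.5° A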